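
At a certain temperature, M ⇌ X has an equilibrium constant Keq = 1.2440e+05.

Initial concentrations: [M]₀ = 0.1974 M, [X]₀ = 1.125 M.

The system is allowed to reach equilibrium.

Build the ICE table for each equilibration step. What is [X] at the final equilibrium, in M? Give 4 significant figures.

[X]_eq = 1.322 M

Q₀ = 5.699 vs Keq = 1.2440e+05 ⇒ Q<K, forward
Step 1:
                    M           X
  Initial      0.1974       1.125
  Change      -0.1974      0.1974
  Equil    1.0630e-05       1.322
  solve Keq expr → x = 0.1974; check Q = 1.2440e+05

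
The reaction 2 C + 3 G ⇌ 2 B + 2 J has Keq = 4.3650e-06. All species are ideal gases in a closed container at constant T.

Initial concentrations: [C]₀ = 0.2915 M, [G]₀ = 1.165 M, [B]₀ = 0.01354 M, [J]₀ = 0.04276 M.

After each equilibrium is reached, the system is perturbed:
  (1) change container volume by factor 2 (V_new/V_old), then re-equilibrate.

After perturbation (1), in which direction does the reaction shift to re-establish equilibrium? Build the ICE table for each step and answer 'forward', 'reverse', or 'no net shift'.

Direction: reverse

Q₀ = 2.4949e-06 vs Keq = 4.3650e-06 ⇒ Q<K, forward
Step 1:
                   C          G          B          J
  init        0.2915      1.165    0.01354    0.04276
  Δ         -0.00295  -0.004425    0.00295    0.00295
  eq          0.2886      1.161    0.01649    0.04571
  solve Keq expr → x = 0.001475; check Q = 4.3650e-06
Then change container volume by factor 2 (V_new/V_old).
Step 2:
                   C          G          B          J
  init        0.1443     0.5803   0.008245    0.02285
  Δ         0.001795   0.002692  -0.001795  -0.001795
  eq          0.1461      0.583    0.00645    0.02106
  solve Keq expr → x = -8.9736e-04; check Q = 4.3650e-06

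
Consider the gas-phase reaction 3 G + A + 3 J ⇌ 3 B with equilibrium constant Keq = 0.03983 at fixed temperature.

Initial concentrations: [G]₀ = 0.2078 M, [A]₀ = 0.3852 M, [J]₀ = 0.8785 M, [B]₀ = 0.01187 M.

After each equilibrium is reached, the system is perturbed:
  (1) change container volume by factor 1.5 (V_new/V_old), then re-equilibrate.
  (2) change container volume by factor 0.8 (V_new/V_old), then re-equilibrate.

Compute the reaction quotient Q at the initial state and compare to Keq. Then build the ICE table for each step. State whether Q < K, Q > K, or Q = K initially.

Q₀ = 7.1368e-04 vs Keq = 0.03983 ⇒ Q<K, forward
Step 1:
                    G           A           J           B
  Initial      0.2078      0.3852      0.8785     0.01187
  Change     -0.02628   -0.008759    -0.02628     0.02628
  Equil        0.1815      0.3764      0.8522     0.03815
  solve Keq expr → x = 0.008759; check Q = 0.03983
Then change container volume by factor 1.5 (V_new/V_old).
Step 2:
                    G           A           J           B
  Initial       0.121       0.251      0.5681     0.02543
  Change     0.009175    0.003058    0.009175   -0.009175
  Equil        0.1302       0.254      0.5773     0.01626
  solve Keq expr → x = -0.003058; check Q = 0.03983
Then change container volume by factor 0.8 (V_new/V_old).
Step 3:
                    G           A           J           B
  Initial      0.1627      0.3175      0.7217     0.02032
  Change    -0.005801   -0.001934   -0.005801    0.005801
  Equil        0.1569      0.3156      0.7159     0.02612
  solve Keq expr → x = 0.001934; check Q = 0.03983

Q₀ = 7.1368e-04; Q < K (proceeds forward)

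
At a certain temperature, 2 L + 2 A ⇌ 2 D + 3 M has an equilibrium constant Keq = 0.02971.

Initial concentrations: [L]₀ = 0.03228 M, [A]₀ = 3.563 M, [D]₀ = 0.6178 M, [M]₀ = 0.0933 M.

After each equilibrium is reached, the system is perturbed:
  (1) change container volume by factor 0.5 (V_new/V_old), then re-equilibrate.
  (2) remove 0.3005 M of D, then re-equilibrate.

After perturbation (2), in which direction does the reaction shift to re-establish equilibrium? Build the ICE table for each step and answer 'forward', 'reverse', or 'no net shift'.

Q₀ = 0.02343 vs Keq = 0.02971 ⇒ Q<K, forward
Step 1:
                   L          A          D          M
  I          0.03228      3.563     0.6178     0.0933
  C        -0.002059  -0.002059   0.002059   0.003088
  E          0.03022      3.561     0.6199    0.09639
  solve Keq expr → x = 0.001029; check Q = 0.02971
Then change container volume by factor 0.5 (V_new/V_old).
Step 2:
                   L          A          D          M
  I          0.06044      7.122       1.24     0.1928
  C          0.01225    0.01225   -0.01225   -0.01838
  E           0.0727      7.134      1.227     0.1744
  solve Keq expr → x = -0.006127; check Q = 0.02971
Then remove 0.3005 M of D.
Step 3:
                   L          A          D          M
  I           0.0727      7.134      0.927     0.1744
  C        -0.009893  -0.009893   0.009893    0.01484
  E           0.0628      7.124     0.9369     0.1892
  solve Keq expr → x = 0.004947; check Q = 0.02971

Direction: forward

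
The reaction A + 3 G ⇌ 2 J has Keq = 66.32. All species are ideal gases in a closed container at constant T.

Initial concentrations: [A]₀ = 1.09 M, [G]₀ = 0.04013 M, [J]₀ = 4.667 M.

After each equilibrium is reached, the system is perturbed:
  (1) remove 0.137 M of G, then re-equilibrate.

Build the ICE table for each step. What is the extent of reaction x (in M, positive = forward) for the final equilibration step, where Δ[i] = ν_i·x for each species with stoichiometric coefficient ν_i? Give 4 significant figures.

Q₀ = 3.0920e+05 vs Keq = 66.32 ⇒ Q>K, reverse
Step 1:
                   A          G          J
  init          1.09    0.04013      4.667
  Δ           0.1871     0.5613    -0.3742
  eq           1.277     0.6015      4.293
  solve Keq expr → x = -0.1871; check Q = 66.32
Then remove 0.137 M of G.
Step 2:
                   A          G          J
  init         1.277     0.4645      4.293
  Δ          0.04103     0.1231   -0.08206
  eq           1.318     0.5875      4.211
  solve Keq expr → x = -0.04103; check Q = 66.32

x = -0.04103 M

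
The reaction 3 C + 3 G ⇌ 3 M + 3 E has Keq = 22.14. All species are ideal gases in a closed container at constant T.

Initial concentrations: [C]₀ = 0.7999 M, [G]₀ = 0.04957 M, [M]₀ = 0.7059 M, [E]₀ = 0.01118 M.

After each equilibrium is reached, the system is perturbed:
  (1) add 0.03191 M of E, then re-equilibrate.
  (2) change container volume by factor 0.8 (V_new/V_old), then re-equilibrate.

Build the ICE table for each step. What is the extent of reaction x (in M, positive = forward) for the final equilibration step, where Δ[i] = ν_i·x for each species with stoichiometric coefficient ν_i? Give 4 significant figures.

x = 0 M

Q₀ = 0.007885 vs Keq = 22.14 ⇒ Q<K, forward
Step 1:
                  C         G         M         E
  Initial    0.7999   0.04957    0.7059   0.01118
  Change   -0.03402  -0.03402   0.03402   0.03402
  Equil      0.7659   0.01555    0.7399    0.0452
  solve Keq expr → x = 0.01134; check Q = 22.14
Then add 0.03191 M of E.
Step 2:
                  C         G         M         E
  Initial    0.7659   0.01555    0.7399   0.07711
  Change   0.007804  0.007804 -0.007804 -0.007804
  Equil      0.7737   0.02336    0.7321    0.0693
  solve Keq expr → x = -0.002601; check Q = 22.14
Then change container volume by factor 0.8 (V_new/V_old).
Step 3:
                  C         G         M         E
  Initial    0.9671   0.02919    0.9151   0.08663
  Change          0         0         0         0
  Equil      0.9671   0.02919    0.9151   0.08663
  solve Keq expr → x = 0; check Q = 22.14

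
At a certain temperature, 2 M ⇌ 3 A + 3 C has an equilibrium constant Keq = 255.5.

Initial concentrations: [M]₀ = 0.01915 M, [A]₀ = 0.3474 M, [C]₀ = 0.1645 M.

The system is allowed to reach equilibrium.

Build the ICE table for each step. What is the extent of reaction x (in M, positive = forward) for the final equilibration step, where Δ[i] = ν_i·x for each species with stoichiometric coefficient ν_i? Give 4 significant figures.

x = 0.008975 M

Q₀ = 0.5089 vs Keq = 255.5 ⇒ Q<K, forward
Step 1:
                    M           A           C
  Initial     0.01915      0.3474      0.1645
  Change     -0.01795     0.02693     0.02693
  Equil        0.0012      0.3743      0.1914
  solve Keq expr → x = 0.008975; check Q = 255.5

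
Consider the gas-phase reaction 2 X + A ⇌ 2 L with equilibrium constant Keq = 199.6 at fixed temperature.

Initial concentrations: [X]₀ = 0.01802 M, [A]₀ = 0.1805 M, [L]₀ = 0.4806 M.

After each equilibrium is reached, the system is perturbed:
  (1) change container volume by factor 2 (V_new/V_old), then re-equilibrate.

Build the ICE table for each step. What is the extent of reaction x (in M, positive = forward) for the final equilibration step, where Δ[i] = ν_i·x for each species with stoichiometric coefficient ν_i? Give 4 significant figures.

Q₀ = 3941 vs Keq = 199.6 ⇒ Q>K, reverse
Step 1:
                  X         A         L
  Initial   0.01802    0.1805    0.4806
  Change    0.04937   0.02468  -0.04937
  Equil     0.06739    0.2052    0.4312
  solve Keq expr → x = -0.02468; check Q = 199.6
Then change container volume by factor 2 (V_new/V_old).
Step 2:
                  X         A         L
  Initial   0.03369    0.1026    0.2156
  Change    0.01051  0.005257  -0.01051
  Equil     0.04421    0.1078    0.2051
  solve Keq expr → x = -0.005257; check Q = 199.6

x = -0.005257 M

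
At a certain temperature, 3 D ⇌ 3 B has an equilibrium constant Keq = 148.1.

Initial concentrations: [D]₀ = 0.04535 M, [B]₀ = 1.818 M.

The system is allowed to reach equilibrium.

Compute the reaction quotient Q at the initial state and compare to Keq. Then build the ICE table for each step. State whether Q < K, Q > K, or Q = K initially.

Q₀ = 6.4424e+04 vs Keq = 148.1 ⇒ Q>K, reverse
Step 1:
                    D           B
  init        0.04535       1.818
  Δ            0.2509     -0.2509
  eq           0.2962       1.567
  solve Keq expr → x = -0.08362; check Q = 148.1

Q₀ = 6.4424e+04; Q > K (proceeds reverse)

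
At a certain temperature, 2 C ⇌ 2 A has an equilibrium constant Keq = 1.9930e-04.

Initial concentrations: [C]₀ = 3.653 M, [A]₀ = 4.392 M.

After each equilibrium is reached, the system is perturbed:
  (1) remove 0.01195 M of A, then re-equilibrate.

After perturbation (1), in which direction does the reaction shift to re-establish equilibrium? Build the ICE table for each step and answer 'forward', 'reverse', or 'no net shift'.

Direction: forward

Q₀ = 1.446 vs Keq = 1.9930e-04 ⇒ Q>K, reverse
Step 1:
                    C           A
  I             3.653       4.392
  C              4.28       -4.28
  E             7.933       0.112
  solve Keq expr → x = -2.14; check Q = 1.9930e-04
Then remove 0.01195 M of A.
Step 2:
                    C           A
  I             7.933         0.1
  C          -0.01178     0.01178
  E             7.921      0.1118
  solve Keq expr → x = 0.005892; check Q = 1.9930e-04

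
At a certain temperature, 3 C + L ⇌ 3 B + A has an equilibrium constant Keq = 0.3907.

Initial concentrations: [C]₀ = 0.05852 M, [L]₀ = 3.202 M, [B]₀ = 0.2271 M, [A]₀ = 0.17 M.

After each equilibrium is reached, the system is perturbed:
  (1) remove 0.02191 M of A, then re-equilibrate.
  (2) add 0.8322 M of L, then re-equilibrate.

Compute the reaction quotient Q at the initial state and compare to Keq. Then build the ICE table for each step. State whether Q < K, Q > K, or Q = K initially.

Q₀ = 3.103; Q > K (proceeds reverse)

Q₀ = 3.103 vs Keq = 0.3907 ⇒ Q>K, reverse
Step 1:
                  C         L         B         A
  I         0.05852     3.202    0.2271      0.17
  C         0.03679   0.01226  -0.03679  -0.01226
  E         0.09531     3.214    0.1903    0.1577
  solve Keq expr → x = -0.01226; check Q = 0.3907
Then remove 0.02191 M of A.
Step 2:
                  C         L         B         A
  I         0.09531     3.214    0.1903    0.1358
  C       -0.002981 -9.9361e-04  0.002981 9.9361e-04
  E         0.09233     3.213    0.1933    0.1368
  solve Keq expr → x = 9.9361e-04; check Q = 0.3907
Then add 0.8322 M of L.
Step 3:
                  C         L         B         A
  I         0.09233     4.045    0.1933    0.1368
  C       -0.004502 -0.001501  0.004502  0.001501
  E         0.08783     4.044    0.1978    0.1383
  solve Keq expr → x = 0.001501; check Q = 0.3907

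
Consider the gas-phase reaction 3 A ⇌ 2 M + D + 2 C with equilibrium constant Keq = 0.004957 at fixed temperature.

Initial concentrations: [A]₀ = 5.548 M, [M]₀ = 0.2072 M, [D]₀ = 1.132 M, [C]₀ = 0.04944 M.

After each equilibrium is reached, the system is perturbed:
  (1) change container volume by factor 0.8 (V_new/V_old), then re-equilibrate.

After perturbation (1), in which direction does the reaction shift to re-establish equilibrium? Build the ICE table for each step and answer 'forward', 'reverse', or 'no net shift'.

Direction: reverse

Q₀ = 6.9562e-07 vs Keq = 0.004957 ⇒ Q<K, forward
Step 1:
                  A         M         D         C
  Initial     5.548    0.2072     1.132   0.04944
  Change    -0.9522    0.6348    0.3174    0.6348
  Equil       4.596     0.842     1.449    0.6843
  solve Keq expr → x = 0.3174; check Q = 0.004957
Then change container volume by factor 0.8 (V_new/V_old).
Step 2:
                  A         M         D         C
  Initial     5.745     1.053     1.812    0.8553
  Change      0.122  -0.08131  -0.04065  -0.08131
  Equil       5.867    0.9712     1.771     0.774
  solve Keq expr → x = -0.04065; check Q = 0.004957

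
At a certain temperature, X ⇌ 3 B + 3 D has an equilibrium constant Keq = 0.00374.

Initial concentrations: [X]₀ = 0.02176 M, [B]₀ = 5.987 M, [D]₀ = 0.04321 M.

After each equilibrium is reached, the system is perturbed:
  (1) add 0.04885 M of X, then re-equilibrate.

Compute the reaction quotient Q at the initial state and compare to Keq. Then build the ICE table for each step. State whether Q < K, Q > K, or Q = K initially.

Q₀ = 0.7956; Q > K (proceeds reverse)

Q₀ = 0.7956 vs Keq = 0.00374 ⇒ Q>K, reverse
Step 1:
                  X         B         D
  init      0.02176     5.987   0.04321
  Δ          0.0116  -0.03481  -0.03481
  eq        0.03336     5.952  0.008395
  solve Keq expr → x = -0.0116; check Q = 0.00374
Then add 0.04885 M of X.
Step 2:
                  X         B         D
  init      0.08221     5.952  0.008395
  Δ       -9.6471e-04  0.002894  0.002894
  eq        0.08125     5.955   0.01129
  solve Keq expr → x = 9.6471e-04; check Q = 0.00374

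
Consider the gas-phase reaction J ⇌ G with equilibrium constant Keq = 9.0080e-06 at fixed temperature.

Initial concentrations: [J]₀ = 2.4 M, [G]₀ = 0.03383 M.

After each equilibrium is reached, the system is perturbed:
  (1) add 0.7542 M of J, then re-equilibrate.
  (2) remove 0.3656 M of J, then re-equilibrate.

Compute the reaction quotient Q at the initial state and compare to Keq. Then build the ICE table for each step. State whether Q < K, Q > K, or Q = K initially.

Q₀ = 0.0141; Q > K (proceeds reverse)

Q₀ = 0.0141 vs Keq = 9.0080e-06 ⇒ Q>K, reverse
Step 1:
                    J           G
  I               2.4     0.03383
  C           0.03381    -0.03381
  E             2.434  2.1924e-05
  solve Keq expr → x = -0.03381; check Q = 9.0080e-06
Then add 0.7542 M of J.
Step 2:
                    J           G
  I             3.188  2.1924e-05
  C       -6.7938e-06  6.7938e-06
  E             3.188  2.8718e-05
  solve Keq expr → x = 6.7938e-06; check Q = 9.0080e-06
Then remove 0.3656 M of J.
Step 3:
                    J           G
  I             2.822  2.8718e-05
  C        3.2933e-06 -3.2933e-06
  E             2.822  2.5424e-05
  solve Keq expr → x = -3.2933e-06; check Q = 9.0080e-06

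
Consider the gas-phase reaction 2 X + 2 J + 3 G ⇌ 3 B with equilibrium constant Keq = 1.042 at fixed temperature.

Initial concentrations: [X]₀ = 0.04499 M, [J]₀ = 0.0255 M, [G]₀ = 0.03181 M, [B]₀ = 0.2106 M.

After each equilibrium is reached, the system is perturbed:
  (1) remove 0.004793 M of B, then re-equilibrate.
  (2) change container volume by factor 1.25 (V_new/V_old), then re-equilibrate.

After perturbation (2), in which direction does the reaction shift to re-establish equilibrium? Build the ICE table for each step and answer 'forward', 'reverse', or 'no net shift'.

Direction: reverse

Q₀ = 2.2048e+08 vs Keq = 1.042 ⇒ Q>K, reverse
Step 1:
                  X         J         G         B
  Initial   0.04499    0.0255   0.03181    0.2106
  Change     0.1271    0.1271    0.1907   -0.1907
  Equil      0.1721    0.1526    0.2225   0.01993
  solve Keq expr → x = -0.06356; check Q = 1.042
Then remove 0.004793 M of B.
Step 2:
                  X         J         G         B
  Initial    0.1721    0.1526    0.2225   0.01514
  Change   -0.00267  -0.00267 -0.004005  0.004005
  Equil      0.1694    0.1499    0.2185   0.01914
  solve Keq expr → x = 0.001335; check Q = 1.042
Then change container volume by factor 1.25 (V_new/V_old).
Step 3:
                  X         J         G         B
  Initial    0.1355      0.12    0.1748   0.01531
  Change   0.002292  0.002292  0.003438 -0.003438
  Equil      0.1378    0.1222    0.1782   0.01188
  solve Keq expr → x = -0.001146; check Q = 1.042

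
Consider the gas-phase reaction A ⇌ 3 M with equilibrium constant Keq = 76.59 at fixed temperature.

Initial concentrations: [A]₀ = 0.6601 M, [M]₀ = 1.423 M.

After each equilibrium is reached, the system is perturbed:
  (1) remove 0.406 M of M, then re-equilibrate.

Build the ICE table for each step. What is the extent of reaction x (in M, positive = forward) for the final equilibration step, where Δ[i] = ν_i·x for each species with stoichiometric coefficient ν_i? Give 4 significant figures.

Q₀ = 4.365 vs Keq = 76.59 ⇒ Q<K, forward
Step 1:
                    A           M
  init         0.6601       1.423
  Δ           -0.4134        1.24
  eq           0.2467       2.663
  solve Keq expr → x = 0.4134; check Q = 76.59
Then remove 0.406 M of M.
Step 2:
                    A           M
  init         0.2467       2.257
  Δ          -0.05859      0.1758
  eq           0.1881       2.433
  solve Keq expr → x = 0.05859; check Q = 76.59

x = 0.05859 M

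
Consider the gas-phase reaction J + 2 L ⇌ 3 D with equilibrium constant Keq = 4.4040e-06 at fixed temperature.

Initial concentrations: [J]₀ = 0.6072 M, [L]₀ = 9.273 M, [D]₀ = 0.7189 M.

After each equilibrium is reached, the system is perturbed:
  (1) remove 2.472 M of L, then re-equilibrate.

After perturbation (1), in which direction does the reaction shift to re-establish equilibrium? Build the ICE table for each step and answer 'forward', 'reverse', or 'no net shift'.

Q₀ = 0.007116 vs Keq = 4.4040e-06 ⇒ Q>K, reverse
Step 1:
                  J         L         D
  I          0.6072     9.273    0.7189
  C          0.2163    0.4327    -0.649
  E          0.8235     9.706   0.06991
  solve Keq expr → x = -0.2163; check Q = 4.4040e-06
Then remove 2.472 M of L.
Step 2:
                  J         L         D
  I          0.8235     7.234   0.06991
  C        0.004101  0.008202   -0.0123
  E          0.8276     7.242   0.05761
  solve Keq expr → x = -0.004101; check Q = 4.4040e-06

Direction: reverse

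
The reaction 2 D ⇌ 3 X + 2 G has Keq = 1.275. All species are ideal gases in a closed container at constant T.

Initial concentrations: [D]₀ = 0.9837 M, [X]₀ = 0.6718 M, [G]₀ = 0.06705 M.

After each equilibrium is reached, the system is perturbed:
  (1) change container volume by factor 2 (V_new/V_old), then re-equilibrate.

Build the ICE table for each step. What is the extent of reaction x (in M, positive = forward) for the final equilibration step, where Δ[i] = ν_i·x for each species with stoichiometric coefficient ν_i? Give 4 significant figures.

x = 0.04754 M

Q₀ = 0.001409 vs Keq = 1.275 ⇒ Q<K, forward
Step 1:
                   D          X          G
  init        0.9837     0.6718    0.06705
  Δ          -0.3971     0.5957     0.3971
  eq          0.5866      1.267     0.4642
  solve Keq expr → x = 0.1986; check Q = 1.275
Then change container volume by factor 2 (V_new/V_old).
Step 2:
                   D          X          G
  init        0.2933     0.6337     0.2321
  Δ         -0.09509     0.1426    0.09509
  eq          0.1982     0.7764     0.3272
  solve Keq expr → x = 0.04754; check Q = 1.275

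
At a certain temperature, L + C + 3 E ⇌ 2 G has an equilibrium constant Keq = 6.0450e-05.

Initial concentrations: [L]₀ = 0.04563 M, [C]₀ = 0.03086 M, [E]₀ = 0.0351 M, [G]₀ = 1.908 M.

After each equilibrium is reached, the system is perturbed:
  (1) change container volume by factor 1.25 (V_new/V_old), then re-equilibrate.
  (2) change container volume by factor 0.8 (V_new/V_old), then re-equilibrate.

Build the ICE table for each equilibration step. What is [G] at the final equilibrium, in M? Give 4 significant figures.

Q₀ = 5.9785e+07 vs Keq = 6.0450e-05 ⇒ Q>K, reverse
Step 1:
                   L          C          E          G
  I          0.04563    0.03086     0.0351      1.908
  C           0.9359     0.9359      2.808     -1.872
  E           0.9815     0.9667      2.843     0.0363
  solve Keq expr → x = -0.9359; check Q = 6.0450e-05
Then change container volume by factor 1.25 (V_new/V_old).
Step 2:
                   L          C          E          G
  I           0.7852     0.7734      2.274    0.02904
  C         0.003994   0.003994    0.01198  -0.007988
  E           0.7892     0.7774      2.286    0.02105
  solve Keq expr → x = -0.003994; check Q = 6.0450e-05
Then change container volume by factor 0.8 (V_new/V_old).
Step 3:
                   L          C          E          G
  I           0.9865     0.9717      2.858    0.02631
  C        -0.004993  -0.004993   -0.01498   0.009985
  E           0.9815     0.9667      2.843     0.0363
  solve Keq expr → x = 0.004993; check Q = 6.0450e-05

[G]_eq = 0.0363 M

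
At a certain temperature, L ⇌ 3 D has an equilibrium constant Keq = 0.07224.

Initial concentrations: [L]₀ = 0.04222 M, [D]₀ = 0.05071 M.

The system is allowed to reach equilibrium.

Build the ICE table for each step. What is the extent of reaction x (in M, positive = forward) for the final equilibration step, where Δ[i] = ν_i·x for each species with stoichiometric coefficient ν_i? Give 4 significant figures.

x = 0.02133 M

Q₀ = 0.003089 vs Keq = 0.07224 ⇒ Q<K, forward
Step 1:
                    L           D
  init        0.04222     0.05071
  Δ          -0.02133     0.06399
  eq          0.02089      0.1147
  solve Keq expr → x = 0.02133; check Q = 0.07224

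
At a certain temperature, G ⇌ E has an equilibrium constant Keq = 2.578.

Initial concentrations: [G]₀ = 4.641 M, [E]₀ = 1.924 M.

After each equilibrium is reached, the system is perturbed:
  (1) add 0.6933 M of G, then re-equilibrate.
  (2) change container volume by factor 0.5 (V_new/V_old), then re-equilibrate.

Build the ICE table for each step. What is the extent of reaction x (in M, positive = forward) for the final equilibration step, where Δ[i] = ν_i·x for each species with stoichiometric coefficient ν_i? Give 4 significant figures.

x = 0 M

Q₀ = 0.4146 vs Keq = 2.578 ⇒ Q<K, forward
Step 1:
                   G          E
  I            4.641      1.924
  C           -2.806      2.806
  E            1.835       4.73
  solve Keq expr → x = 2.806; check Q = 2.578
Then add 0.6933 M of G.
Step 2:
                   G          E
  I            2.528       4.73
  C          -0.4995     0.4995
  E            2.029       5.23
  solve Keq expr → x = 0.4995; check Q = 2.578
Then change container volume by factor 0.5 (V_new/V_old).
Step 3:
                   G          E
  I            4.057      10.46
  C                0          0
  E            4.057      10.46
  solve Keq expr → x = 0; check Q = 2.578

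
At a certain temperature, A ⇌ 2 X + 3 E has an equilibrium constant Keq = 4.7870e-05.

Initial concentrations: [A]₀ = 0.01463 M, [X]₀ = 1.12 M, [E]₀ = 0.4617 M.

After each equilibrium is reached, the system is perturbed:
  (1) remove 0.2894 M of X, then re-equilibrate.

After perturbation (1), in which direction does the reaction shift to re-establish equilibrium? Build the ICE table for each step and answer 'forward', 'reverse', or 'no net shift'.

Q₀ = 8.439 vs Keq = 4.7870e-05 ⇒ Q>K, reverse
Step 1:
                    A           X           E
  init        0.01463        1.12      0.4617
  Δ            0.1464     -0.2929     -0.4393
  eq           0.1611      0.8271     0.02242
  solve Keq expr → x = -0.1464; check Q = 4.7870e-05
Then remove 0.2894 M of X.
Step 2:
                    A           X           E
  init         0.1611      0.5377     0.02242
  Δ         -0.002378    0.004755    0.007133
  eq           0.1587      0.5425     0.02955
  solve Keq expr → x = 0.002378; check Q = 4.7870e-05

Direction: forward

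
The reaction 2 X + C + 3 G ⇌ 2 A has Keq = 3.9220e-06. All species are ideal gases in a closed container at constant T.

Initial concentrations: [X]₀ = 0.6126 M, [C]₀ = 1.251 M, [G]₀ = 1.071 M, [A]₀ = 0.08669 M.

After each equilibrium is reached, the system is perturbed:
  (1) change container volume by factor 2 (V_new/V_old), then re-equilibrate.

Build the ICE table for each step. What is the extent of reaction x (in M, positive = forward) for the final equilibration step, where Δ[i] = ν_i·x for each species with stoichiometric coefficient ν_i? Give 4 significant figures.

x = -3.8535e-04 M

Q₀ = 0.01303 vs Keq = 3.9220e-06 ⇒ Q>K, reverse
Step 1:
                  X         C         G         A
  init       0.6126     1.251     1.071   0.08669
  Δ         0.08463   0.04232    0.1269  -0.08463
  eq         0.6972     1.293     1.198  0.002059
  solve Keq expr → x = -0.04232; check Q = 3.9220e-06
Then change container volume by factor 2 (V_new/V_old).
Step 2:
                  X         C         G         A
  init       0.3486    0.6467     0.599  0.001029
  Δ       7.7070e-04 3.8535e-04  0.001156 -7.7070e-04
  eq         0.3494     0.647    0.6001 2.5876e-04
  solve Keq expr → x = -3.8535e-04; check Q = 3.9220e-06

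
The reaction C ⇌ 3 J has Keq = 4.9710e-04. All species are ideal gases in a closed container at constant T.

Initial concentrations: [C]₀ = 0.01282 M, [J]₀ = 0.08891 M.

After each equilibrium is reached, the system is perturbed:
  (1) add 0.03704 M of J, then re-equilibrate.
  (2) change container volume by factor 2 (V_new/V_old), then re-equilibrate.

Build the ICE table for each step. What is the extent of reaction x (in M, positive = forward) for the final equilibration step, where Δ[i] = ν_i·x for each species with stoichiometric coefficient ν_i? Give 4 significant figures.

x = 0.002483 M

Q₀ = 0.05482 vs Keq = 4.9710e-04 ⇒ Q>K, reverse
Step 1:
                   C          J
  init       0.01282    0.08891
  Δ          0.02109   -0.06327
  eq         0.03391    0.02564
  solve Keq expr → x = -0.02109; check Q = 4.9710e-04
Then add 0.03704 M of J.
Step 2:
                   C          J
  init       0.03391    0.06268
  Δ          0.01147   -0.03442
  eq         0.04538    0.02826
  solve Keq expr → x = -0.01147; check Q = 4.9710e-04
Then change container volume by factor 2 (V_new/V_old).
Step 3:
                   C          J
  init       0.02269    0.01413
  Δ        -0.002483   0.007449
  eq         0.02021    0.02158
  solve Keq expr → x = 0.002483; check Q = 4.9710e-04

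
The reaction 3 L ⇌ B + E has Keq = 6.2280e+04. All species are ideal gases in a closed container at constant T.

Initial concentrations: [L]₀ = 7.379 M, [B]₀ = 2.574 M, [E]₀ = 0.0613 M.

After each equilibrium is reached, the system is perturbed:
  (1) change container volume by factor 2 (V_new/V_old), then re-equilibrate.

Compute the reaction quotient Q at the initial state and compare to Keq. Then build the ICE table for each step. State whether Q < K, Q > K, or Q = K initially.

Q₀ = 3.9271e-04 vs Keq = 6.2280e+04 ⇒ Q<K, forward
Step 1:
                    L           B           E
  Initial       7.379       2.574      0.0613
  Change        -7.32        2.44        2.44
  Equil       0.05862       5.014       2.501
  solve Keq expr → x = 2.44; check Q = 6.2280e+04
Then change container volume by factor 2 (V_new/V_old).
Step 2:
                    L           B           E
  Initial     0.02931       2.507       1.251
  Change      0.00758   -0.002527   -0.002527
  Equil       0.03689       2.505       1.248
  solve Keq expr → x = -0.002527; check Q = 6.2280e+04

Q₀ = 3.9271e-04; Q < K (proceeds forward)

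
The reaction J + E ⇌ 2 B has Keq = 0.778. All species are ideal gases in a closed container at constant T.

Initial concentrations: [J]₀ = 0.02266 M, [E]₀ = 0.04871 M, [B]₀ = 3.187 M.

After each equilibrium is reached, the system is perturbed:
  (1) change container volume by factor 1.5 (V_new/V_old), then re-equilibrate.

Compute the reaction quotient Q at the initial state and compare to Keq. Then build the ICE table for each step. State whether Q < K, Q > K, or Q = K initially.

Q₀ = 9202; Q > K (proceeds reverse)

Q₀ = 9202 vs Keq = 0.778 ⇒ Q>K, reverse
Step 1:
                    J           E           B
  I           0.02266     0.04871       3.187
  C             1.095       1.095       -2.19
  E             1.118       1.144      0.9972
  solve Keq expr → x = -1.095; check Q = 0.778
Then change container volume by factor 1.5 (V_new/V_old).
Step 2:
                    J           E           B
  I             0.745      0.7624      0.6648
  C                 0           0           0
  E             0.745      0.7624      0.6648
  solve Keq expr → x = 0; check Q = 0.778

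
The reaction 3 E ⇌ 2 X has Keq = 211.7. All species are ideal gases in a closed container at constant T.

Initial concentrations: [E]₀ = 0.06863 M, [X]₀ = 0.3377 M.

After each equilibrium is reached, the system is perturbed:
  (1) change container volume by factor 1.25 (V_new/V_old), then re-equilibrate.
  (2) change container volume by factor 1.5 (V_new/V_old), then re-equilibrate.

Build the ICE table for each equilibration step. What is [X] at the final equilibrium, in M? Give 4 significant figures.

[X]_eq = 0.1702 M

Q₀ = 352.8 vs Keq = 211.7 ⇒ Q>K, reverse
Step 1:
                  E         X
  init      0.06863    0.3377
  Δ          0.0115 -0.007667
  eq        0.08013      0.33
  solve Keq expr → x = -0.003834; check Q = 211.7
Then change container volume by factor 1.25 (V_new/V_old).
Step 2:
                  E         X
  init       0.0641     0.264
  Δ        0.004434 -0.002956
  eq        0.06854    0.2611
  solve Keq expr → x = -0.001478; check Q = 211.7
Then change container volume by factor 1.5 (V_new/V_old).
Step 3:
                  E         X
  init      0.04569     0.174
  Δ        0.005831 -0.003887
  eq        0.05152    0.1702
  solve Keq expr → x = -0.001944; check Q = 211.7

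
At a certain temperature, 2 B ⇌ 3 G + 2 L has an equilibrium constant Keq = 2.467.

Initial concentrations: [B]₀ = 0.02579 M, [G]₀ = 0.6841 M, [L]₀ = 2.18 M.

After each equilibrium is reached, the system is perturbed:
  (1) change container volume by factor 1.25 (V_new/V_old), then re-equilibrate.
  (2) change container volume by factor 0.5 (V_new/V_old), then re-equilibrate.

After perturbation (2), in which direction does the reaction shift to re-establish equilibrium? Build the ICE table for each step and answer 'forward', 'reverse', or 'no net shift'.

Q₀ = 2288 vs Keq = 2.467 ⇒ Q>K, reverse
Step 1:
                   B          G          L
  Initial    0.02579     0.6841       2.18
  Change      0.2262    -0.3392    -0.2262
  Equil       0.2519     0.3449      1.954
  solve Keq expr → x = -0.1131; check Q = 2.467
Then change container volume by factor 1.25 (V_new/V_old).
Step 2:
                   B          G          L
  Initial     0.2016     0.2759      1.563
  Change    -0.02465    0.03697    0.02465
  Equil       0.1769     0.3129      1.588
  solve Keq expr → x = 0.01232; check Q = 2.467
Then change container volume by factor 0.5 (V_new/V_old).
Step 3:
                   B          G          L
  Initial     0.3538     0.6257      3.175
  Change      0.1461    -0.2192    -0.1461
  Equil       0.4999     0.4065      3.029
  solve Keq expr → x = -0.07307; check Q = 2.467

Direction: reverse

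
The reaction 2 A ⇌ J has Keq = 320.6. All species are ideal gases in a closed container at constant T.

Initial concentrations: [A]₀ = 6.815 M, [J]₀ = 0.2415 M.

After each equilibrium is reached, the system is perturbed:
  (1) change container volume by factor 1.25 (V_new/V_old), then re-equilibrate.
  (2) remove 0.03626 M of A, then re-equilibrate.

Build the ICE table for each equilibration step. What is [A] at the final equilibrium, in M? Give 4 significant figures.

[A]_eq = 0.09435 M

Q₀ = 0.0052 vs Keq = 320.6 ⇒ Q<K, forward
Step 1:
                  A         J
  Initial     6.815    0.2415
  Change     -6.709     3.355
  Equil      0.1059     3.596
  solve Keq expr → x = 3.355; check Q = 320.6
Then change container volume by factor 1.25 (V_new/V_old).
Step 2:
                  A         J
  Initial   0.08473     2.877
  Change   0.009919 -0.004959
  Equil     0.09465     2.872
  solve Keq expr → x = -0.004959; check Q = 320.6
Then remove 0.03626 M of A.
Step 3:
                  A         J
  Initial   0.05839     2.872
  Change    0.03596  -0.01798
  Equil     0.09435     2.854
  solve Keq expr → x = -0.01798; check Q = 320.6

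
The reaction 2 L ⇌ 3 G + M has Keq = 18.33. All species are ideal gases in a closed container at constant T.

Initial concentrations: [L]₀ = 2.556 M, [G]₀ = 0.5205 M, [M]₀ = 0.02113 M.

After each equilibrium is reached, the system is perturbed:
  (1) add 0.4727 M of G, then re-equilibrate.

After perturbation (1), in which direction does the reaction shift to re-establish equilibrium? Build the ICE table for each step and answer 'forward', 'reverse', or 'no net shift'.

Q₀ = 4.5608e-04 vs Keq = 18.33 ⇒ Q<K, forward
Step 1:
                    L           G           M
  I             2.556      0.5205     0.02113
  C            -1.553       2.329      0.7763
  E             1.003        2.85      0.7975
  solve Keq expr → x = 0.7763; check Q = 18.33
Then add 0.4727 M of G.
Step 2:
                    L           G           M
  I             1.003       3.322      0.7975
  C            0.1172     -0.1758    -0.05861
  E             1.121       3.146      0.7389
  solve Keq expr → x = -0.05861; check Q = 18.33

Direction: reverse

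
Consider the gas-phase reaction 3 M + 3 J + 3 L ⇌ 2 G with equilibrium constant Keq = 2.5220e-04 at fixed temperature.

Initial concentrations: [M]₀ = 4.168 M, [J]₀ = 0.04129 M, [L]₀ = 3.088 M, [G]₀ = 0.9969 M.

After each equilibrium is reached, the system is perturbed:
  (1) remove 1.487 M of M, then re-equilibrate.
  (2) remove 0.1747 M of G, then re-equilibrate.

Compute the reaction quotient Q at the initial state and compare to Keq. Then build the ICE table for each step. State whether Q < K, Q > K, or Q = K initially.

Q₀ = 6.621 vs Keq = 2.5220e-04 ⇒ Q>K, reverse
Step 1:
                   M          J          L          G
  init         4.168    0.04129      3.088     0.9969
  Δ           0.5982     0.5982     0.5982    -0.3988
  eq           4.766     0.6395      3.686     0.5981
  solve Keq expr → x = -0.1994; check Q = 2.5220e-04
Then remove 1.487 M of M.
Step 2:
                   M          J          L          G
  init         3.279     0.6395      3.686     0.5981
  Δ            0.134      0.134      0.134   -0.08936
  eq           3.413     0.7735       3.82     0.5087
  solve Keq expr → x = -0.04468; check Q = 2.5220e-04
Then remove 0.1747 M of G.
Step 3:
                   M          J          L          G
  init         3.413     0.7735       3.82      0.334
  Δ         -0.08876   -0.08876   -0.08876    0.05917
  eq           3.324     0.6848      3.731     0.3932
  solve Keq expr → x = 0.02959; check Q = 2.5220e-04

Q₀ = 6.621; Q > K (proceeds reverse)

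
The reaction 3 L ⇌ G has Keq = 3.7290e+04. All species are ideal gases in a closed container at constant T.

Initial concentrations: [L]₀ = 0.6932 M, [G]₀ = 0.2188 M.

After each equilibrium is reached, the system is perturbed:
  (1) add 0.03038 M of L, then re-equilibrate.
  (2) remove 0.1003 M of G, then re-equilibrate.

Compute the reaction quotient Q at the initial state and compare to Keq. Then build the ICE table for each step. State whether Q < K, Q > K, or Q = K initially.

Q₀ = 0.6569; Q < K (proceeds forward)

Q₀ = 0.6569 vs Keq = 3.7290e+04 ⇒ Q<K, forward
Step 1:
                   L          G
  I           0.6932     0.2188
  C          -0.6704     0.2235
  E           0.0228     0.4423
  solve Keq expr → x = 0.2235; check Q = 3.7290e+04
Then add 0.03038 M of L.
Step 2:
                   L          G
  I          0.05318     0.4423
  C         -0.03021    0.01007
  E          0.02298     0.4523
  solve Keq expr → x = 0.01007; check Q = 3.7290e+04
Then remove 0.1003 M of G.
Step 3:
                   L          G
  I          0.02298      0.352
  C         -0.00183 6.0993e-04
  E          0.02115     0.3526
  solve Keq expr → x = 6.0993e-04; check Q = 3.7290e+04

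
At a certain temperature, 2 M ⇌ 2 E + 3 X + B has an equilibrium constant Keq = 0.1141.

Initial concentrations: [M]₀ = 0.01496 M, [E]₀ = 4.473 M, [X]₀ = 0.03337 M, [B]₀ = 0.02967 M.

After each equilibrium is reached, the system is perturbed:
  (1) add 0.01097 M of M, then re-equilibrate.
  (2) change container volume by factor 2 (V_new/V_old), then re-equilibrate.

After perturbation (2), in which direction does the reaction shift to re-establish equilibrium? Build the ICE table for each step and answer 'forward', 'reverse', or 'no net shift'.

Q₀ = 0.09856 vs Keq = 0.1141 ⇒ Q<K, forward
Step 1:
                  M         E         X         B
  init      0.01496     4.473   0.03337   0.02967
  Δ       -5.1073e-04 5.1073e-04 7.6609e-04 2.5536e-04
  eq        0.01445     4.474   0.03414   0.02993
  solve Keq expr → x = 2.5536e-04; check Q = 0.1141
Then add 0.01097 M of M.
Step 2:
                  M         E         X         B
  init      0.02542     4.474   0.03414   0.02993
  Δ        -0.00506   0.00506   0.00759   0.00253
  eq        0.02036     4.479   0.04173   0.03246
  solve Keq expr → x = 0.00253; check Q = 0.1141
Then change container volume by factor 2 (V_new/V_old).
Step 3:
                  M         E         X         B
  init      0.01018     2.239   0.02086   0.01623
  Δ       -0.005593  0.005593   0.00839  0.002797
  eq       0.004586     2.245   0.02925   0.01902
  solve Keq expr → x = 0.002797; check Q = 0.1141

Direction: forward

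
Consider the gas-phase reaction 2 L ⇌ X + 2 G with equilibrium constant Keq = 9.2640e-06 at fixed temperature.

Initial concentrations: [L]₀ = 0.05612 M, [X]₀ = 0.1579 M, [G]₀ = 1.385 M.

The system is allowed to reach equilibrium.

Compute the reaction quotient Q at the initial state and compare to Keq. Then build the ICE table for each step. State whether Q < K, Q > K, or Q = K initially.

Q₀ = 96.17; Q > K (proceeds reverse)

Q₀ = 96.17 vs Keq = 9.2640e-06 ⇒ Q>K, reverse
Step 1:
                  L         X         G
  init      0.05612    0.1579     1.385
  Δ          0.3158   -0.1579   -0.3158
  eq         0.3719 1.1209e-06     1.069
  solve Keq expr → x = -0.1579; check Q = 9.2640e-06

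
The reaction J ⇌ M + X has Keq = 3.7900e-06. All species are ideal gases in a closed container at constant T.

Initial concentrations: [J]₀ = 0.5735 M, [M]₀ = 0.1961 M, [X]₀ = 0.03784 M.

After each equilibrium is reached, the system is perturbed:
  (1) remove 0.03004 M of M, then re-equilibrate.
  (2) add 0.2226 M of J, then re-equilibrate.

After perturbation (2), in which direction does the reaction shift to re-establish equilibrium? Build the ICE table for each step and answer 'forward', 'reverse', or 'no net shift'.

Q₀ = 0.01294 vs Keq = 3.7900e-06 ⇒ Q>K, reverse
Step 1:
                  J         M         X
  I          0.5735    0.1961   0.03784
  C         0.03783  -0.03783  -0.03783
  E          0.6113    0.1583 1.4639e-05
  solve Keq expr → x = -0.03783; check Q = 3.7900e-06
Then remove 0.03004 M of M.
Step 2:
                  J         M         X
  I          0.6113    0.1282 1.4639e-05
  C       -3.4286e-06 3.4286e-06 3.4286e-06
  E          0.6113    0.1282 1.8067e-05
  solve Keq expr → x = 3.4286e-06; check Q = 3.7900e-06
Then add 0.2226 M of J.
Step 3:
                  J         M         X
  I          0.8339    0.1282 1.8067e-05
  C       -6.5774e-06 6.5774e-06 6.5774e-06
  E          0.8339    0.1282 2.4645e-05
  solve Keq expr → x = 6.5774e-06; check Q = 3.7900e-06

Direction: forward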